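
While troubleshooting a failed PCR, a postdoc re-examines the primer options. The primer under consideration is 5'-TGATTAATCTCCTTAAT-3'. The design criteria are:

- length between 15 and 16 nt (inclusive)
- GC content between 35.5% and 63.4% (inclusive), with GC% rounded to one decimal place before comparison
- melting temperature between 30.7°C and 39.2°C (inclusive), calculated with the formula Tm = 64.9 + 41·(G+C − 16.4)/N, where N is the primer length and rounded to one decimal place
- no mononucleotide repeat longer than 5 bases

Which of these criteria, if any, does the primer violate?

Fails: length, GC content.

Base counts: A=5, T=8, G=1, C=3 (length 17).
length: length 17, outside 15–16 ✗
GC content: GC 4/17 = 23.5%, outside 35.5–63.4% ✗
Tm: Tm = 64.9 + 41·(4 − 16.4)/17 = 35.0°C ✓
homopolymer run: longest run = 2 ✓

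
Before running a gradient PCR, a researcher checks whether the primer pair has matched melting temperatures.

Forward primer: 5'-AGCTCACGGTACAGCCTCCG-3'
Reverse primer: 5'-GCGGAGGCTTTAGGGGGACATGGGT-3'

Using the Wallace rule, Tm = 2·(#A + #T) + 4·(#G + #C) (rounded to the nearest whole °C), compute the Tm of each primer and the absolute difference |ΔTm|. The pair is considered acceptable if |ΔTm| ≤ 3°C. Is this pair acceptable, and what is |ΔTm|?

|ΔTm| = 16°C; the pair is not acceptable.

Forward: A=4 T=3 G=5 C=8 → Tm = 2·7 + 4·13 = 66°C.
Reverse: A=4 T=5 G=13 C=3 → Tm = 2·9 + 4·16 = 82°C.
|ΔTm| = |66 − 82| = 16°C, > 3°C.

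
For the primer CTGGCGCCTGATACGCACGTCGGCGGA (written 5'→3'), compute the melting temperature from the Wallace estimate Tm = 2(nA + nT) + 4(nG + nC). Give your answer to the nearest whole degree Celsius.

Base counts: A=4, T=4, G=10, C=9 (length 27).
Tm = 2·(4+4) + 4·(10+9) = 2·8 + 4·19 = 16 + 76 = 92°C.

92°C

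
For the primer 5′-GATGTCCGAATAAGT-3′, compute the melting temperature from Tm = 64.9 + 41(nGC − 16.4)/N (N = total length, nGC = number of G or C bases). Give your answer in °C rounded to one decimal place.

Base counts: A=5, T=4, G=4, C=2; G+C = 6, N = 15.
Tm = 64.9 + 41·(6 − 16.4)/15 = 64.9 + -426.40/15 = 36.5°C.

36.5°C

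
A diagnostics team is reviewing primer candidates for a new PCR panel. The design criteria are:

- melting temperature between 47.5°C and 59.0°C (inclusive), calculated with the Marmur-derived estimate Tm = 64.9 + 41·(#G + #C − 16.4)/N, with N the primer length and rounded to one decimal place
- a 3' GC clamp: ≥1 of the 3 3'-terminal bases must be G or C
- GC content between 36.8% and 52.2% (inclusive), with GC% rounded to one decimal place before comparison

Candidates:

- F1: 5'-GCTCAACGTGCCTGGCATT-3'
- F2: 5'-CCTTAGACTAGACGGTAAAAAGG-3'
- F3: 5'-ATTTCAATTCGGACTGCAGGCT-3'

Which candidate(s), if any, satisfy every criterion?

F2 and F3.

F1 (19 nt, A=3 T=5 G=5 C=6): Tm = 64.9 + 41·(11 − 16.4)/19 = 53.2°C ✓; 3' end ATT has 0 G/C, need ≥1 ✗; GC 11/19 = 57.9%, outside 36.8–52.2% ✗ — fails.
F2 (23 nt, A=9 T=4 G=6 C=4): Tm = 64.9 + 41·(10 − 16.4)/23 = 53.5°C ✓; 3' end AGG has 2 G/C ✓; GC 10/23 = 43.5% ✓ — passes.
F3 (22 nt, A=5 T=7 G=5 C=5): Tm = 64.9 + 41·(10 − 16.4)/22 = 53.0°C ✓; 3' end GCT has 2 G/C ✓; GC 10/22 = 45.5% ✓ — passes.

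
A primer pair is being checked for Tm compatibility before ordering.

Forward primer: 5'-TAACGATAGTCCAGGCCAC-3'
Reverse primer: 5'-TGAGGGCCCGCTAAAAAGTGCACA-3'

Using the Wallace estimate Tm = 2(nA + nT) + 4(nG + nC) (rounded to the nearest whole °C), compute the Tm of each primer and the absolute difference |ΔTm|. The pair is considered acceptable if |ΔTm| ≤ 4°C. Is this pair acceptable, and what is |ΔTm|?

|ΔTm| = 16°C; the pair is not acceptable.

Forward: A=6 T=3 G=4 C=6 → Tm = 2·9 + 4·10 = 58°C.
Reverse: A=8 T=3 G=7 C=6 → Tm = 2·11 + 4·13 = 74°C.
|ΔTm| = |58 − 74| = 16°C, > 4°C.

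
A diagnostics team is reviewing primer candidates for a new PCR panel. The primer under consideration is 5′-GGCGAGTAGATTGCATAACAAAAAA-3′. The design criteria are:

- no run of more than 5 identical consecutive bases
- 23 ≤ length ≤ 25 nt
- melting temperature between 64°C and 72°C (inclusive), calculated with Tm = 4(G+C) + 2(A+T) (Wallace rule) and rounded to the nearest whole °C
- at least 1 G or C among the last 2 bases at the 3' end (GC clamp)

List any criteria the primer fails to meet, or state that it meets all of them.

Base counts: A=12, T=4, G=6, C=3 (length 25).
homopolymer run: longest run = 6, exceeds 5 ✗
length: length 25 ✓
Tm: Tm = 2·16 + 4·9 = 68°C ✓
GC clamp: 3' end AA has 0 G/C, need ≥1 ✗

Fails: homopolymer run, GC clamp.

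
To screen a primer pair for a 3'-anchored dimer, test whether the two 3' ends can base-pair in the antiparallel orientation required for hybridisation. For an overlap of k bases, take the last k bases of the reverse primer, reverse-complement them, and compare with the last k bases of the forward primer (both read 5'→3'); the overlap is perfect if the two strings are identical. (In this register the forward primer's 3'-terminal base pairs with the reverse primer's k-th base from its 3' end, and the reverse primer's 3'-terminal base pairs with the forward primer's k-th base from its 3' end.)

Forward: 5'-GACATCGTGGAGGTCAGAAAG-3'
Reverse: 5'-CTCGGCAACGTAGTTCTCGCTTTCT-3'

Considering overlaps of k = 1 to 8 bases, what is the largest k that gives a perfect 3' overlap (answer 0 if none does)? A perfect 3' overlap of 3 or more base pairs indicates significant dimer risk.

Last 8 bases (5'→3') — forward …TCAGAAAG, reverse …CGCTTTCT.
Reverse complement of the reverse primer's last 8 bases: AGAAAGCG; its first k bases are the reverse complement of the reverse primer's last k bases, so a perfect k-base overlap needs the forward primer's last k bases to equal them.
Comparing (forward last k vs required): k=1: G vs A ✗; k=2: AG vs AG ✓; k=3: AAG vs AGA ✗; k=4: AAAG vs AGAA ✗; k=5: GAAAG vs AGAAA ✗; k=6: AGAAAG vs AGAAAG ✓; k=7: CAGAAAG vs AGAAAGC ✗; k=8: TCAGAAAG vs AGAAAGCG ✗.
Perfect overlaps at k = 2, 6; the largest is 6.

Longest perfect overlap: 6 complementary base pairs; significant dimer risk (threshold 3).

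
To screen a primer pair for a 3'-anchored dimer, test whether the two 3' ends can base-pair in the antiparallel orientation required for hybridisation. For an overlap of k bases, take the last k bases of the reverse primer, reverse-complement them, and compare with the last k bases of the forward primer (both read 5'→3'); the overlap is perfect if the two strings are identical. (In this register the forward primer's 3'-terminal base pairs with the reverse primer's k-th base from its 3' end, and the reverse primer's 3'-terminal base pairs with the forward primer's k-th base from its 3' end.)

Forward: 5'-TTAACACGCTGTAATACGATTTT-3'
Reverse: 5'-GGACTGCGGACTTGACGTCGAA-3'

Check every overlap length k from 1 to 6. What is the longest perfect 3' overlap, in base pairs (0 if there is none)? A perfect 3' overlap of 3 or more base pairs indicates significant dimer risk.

Longest perfect overlap: 2 complementary base pairs; below the dimer-risk threshold (threshold 3).

Last 6 bases (5'→3') — forward …GATTTT, reverse …GTCGAA.
Reverse complement of the reverse primer's last 6 bases: TTCGAC; its first k bases are the reverse complement of the reverse primer's last k bases, so a perfect k-base overlap needs the forward primer's last k bases to equal them.
Comparing (forward last k vs required): k=1: T vs T ✓; k=2: TT vs TT ✓; k=3: TTT vs TTC ✗; k=4: TTTT vs TTCG ✗; k=5: ATTTT vs TTCGA ✗; k=6: GATTTT vs TTCGAC ✗.
Perfect overlaps at k = 1, 2; the largest is 2.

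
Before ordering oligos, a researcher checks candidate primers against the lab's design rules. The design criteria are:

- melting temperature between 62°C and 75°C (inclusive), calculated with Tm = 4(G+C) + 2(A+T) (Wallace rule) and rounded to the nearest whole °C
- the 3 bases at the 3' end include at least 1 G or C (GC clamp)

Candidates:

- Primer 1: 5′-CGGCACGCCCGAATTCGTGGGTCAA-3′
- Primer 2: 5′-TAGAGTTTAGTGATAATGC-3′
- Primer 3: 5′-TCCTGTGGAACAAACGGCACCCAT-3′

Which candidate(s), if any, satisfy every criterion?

Primer 3 only.

Primer 1 (25 nt, A=5 T=4 G=8 C=8): Tm = 2·9 + 4·16 = 82°C, outside 62–75°C ✗; 3' end CAA has 1 G/C ✓ — fails.
Primer 2 (19 nt, A=6 T=7 G=5 C=1): Tm = 2·13 + 4·6 = 50°C, outside 62–75°C ✗; 3' end TGC has 2 G/C ✓ — fails.
Primer 3 (24 nt, A=7 T=4 G=5 C=8): Tm = 2·11 + 4·13 = 74°C ✓; 3' end CAT has 1 G/C ✓ — passes.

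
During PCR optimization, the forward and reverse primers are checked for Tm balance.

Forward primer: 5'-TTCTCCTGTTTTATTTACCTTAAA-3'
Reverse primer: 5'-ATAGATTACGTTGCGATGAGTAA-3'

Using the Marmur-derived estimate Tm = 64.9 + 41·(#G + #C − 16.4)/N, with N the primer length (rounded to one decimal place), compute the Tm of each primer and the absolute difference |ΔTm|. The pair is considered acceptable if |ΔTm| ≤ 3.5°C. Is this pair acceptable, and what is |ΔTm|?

Forward: G+C = 6, N = 24 → Tm = 64.9 + 41·(6 − 16.4)/24 = 47.1°C.
Reverse: G+C = 8, N = 23 → Tm = 64.9 + 41·(8 − 16.4)/23 = 49.9°C.
|ΔTm| = |47.1 − 49.9| = 2.8°C, ≤ 3.5°C.

|ΔTm| = 2.8°C; the pair is acceptable.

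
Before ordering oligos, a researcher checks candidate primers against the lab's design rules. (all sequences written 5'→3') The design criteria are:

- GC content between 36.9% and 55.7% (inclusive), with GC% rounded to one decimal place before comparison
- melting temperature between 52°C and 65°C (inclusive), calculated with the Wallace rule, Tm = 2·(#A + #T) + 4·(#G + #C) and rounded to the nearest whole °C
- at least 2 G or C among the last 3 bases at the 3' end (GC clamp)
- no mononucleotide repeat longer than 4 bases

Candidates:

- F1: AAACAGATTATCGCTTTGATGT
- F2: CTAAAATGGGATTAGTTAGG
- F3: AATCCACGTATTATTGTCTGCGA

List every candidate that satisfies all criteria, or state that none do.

F3 only.

F1 (22 nt, A=7 T=8 G=4 C=3): GC 7/22 = 31.8%, outside 36.9–55.7% ✗; Tm = 2·15 + 4·7 = 58°C ✓; 3' end TGT has 1 G/C, need ≥2 ✗; longest run = 3 ✓ — fails.
F2 (20 nt, A=7 T=6 G=6 C=1): GC 7/20 = 35.0%, outside 36.9–55.7% ✗; Tm = 2·13 + 4·7 = 54°C ✓; 3' end AGG has 2 G/C ✓; longest run = 4 ✓ — fails.
F3 (23 nt, A=6 T=8 G=4 C=5): GC 9/23 = 39.1% ✓; Tm = 2·14 + 4·9 = 64°C ✓; 3' end CGA has 2 G/C ✓; longest run = 2 ✓ — passes.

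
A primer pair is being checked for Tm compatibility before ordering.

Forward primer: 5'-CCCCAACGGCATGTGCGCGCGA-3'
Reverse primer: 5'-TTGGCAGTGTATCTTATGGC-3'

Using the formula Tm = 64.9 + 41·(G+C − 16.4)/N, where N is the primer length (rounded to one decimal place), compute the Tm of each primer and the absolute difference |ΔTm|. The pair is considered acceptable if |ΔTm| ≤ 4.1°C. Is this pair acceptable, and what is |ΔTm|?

|ΔTm| = 14.5°C; the pair is not acceptable.

Forward: G+C = 16, N = 22 → Tm = 64.9 + 41·(16 − 16.4)/22 = 64.2°C.
Reverse: G+C = 9, N = 20 → Tm = 64.9 + 41·(9 − 16.4)/20 = 49.7°C.
|ΔTm| = |64.2 − 49.7| = 14.5°C, > 4.1°C.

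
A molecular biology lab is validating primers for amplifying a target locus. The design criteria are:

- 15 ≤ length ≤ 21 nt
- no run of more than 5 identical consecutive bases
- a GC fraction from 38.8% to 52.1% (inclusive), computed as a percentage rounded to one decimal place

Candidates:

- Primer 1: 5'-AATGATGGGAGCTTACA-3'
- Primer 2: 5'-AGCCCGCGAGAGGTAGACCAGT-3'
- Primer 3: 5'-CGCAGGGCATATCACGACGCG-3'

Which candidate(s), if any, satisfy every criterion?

Primer 1 only.

Primer 1 (17 nt, A=6 T=4 G=5 C=2): length 17 ✓; longest run = 3 ✓; GC 7/17 = 41.2% ✓ — passes.
Primer 2 (22 nt, A=6 T=2 G=8 C=6): length 22, outside 15–21 ✗; longest run = 3 ✓; GC 14/22 = 63.6%, outside 38.8–52.1% ✗ — fails.
Primer 3 (21 nt, A=5 T=2 G=7 C=7): length 21 ✓; longest run = 3 ✓; GC 14/21 = 66.7%, outside 38.8–52.1% ✗ — fails.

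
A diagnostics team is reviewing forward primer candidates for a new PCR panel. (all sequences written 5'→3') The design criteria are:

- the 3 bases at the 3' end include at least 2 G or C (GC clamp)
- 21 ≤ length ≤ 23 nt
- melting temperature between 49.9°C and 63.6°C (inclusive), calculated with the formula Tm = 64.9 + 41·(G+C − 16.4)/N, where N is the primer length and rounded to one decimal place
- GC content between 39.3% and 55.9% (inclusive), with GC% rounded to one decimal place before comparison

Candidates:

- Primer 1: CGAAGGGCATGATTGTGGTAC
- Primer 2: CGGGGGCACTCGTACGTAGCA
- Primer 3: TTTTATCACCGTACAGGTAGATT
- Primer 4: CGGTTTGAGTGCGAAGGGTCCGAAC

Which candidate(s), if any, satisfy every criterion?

Primer 1 (21 nt, A=5 T=5 G=8 C=3): 3' end TAC has 1 G/C, need ≥2 ✗; length 21 ✓; Tm = 64.9 + 41·(11 − 16.4)/21 = 54.4°C ✓; GC 11/21 = 52.4% ✓ — fails.
Primer 2 (21 nt, A=4 T=3 G=8 C=6): 3' end GCA has 2 G/C ✓; length 21 ✓; Tm = 64.9 + 41·(14 − 16.4)/21 = 60.2°C ✓; GC 14/21 = 66.7%, outside 39.3–55.9% ✗ — fails.
Primer 3 (23 nt, A=6 T=9 G=4 C=4): 3' end ATT has 0 G/C, need ≥2 ✗; length 23 ✓; Tm = 64.9 + 41·(8 − 16.4)/23 = 49.9°C ✓; GC 8/23 = 34.8%, outside 39.3–55.9% ✗ — fails.
Primer 4 (25 nt, A=5 T=5 G=10 C=5): 3' end AAC has 1 G/C, need ≥2 ✗; length 25, outside 21–23 ✗; Tm = 64.9 + 41·(15 − 16.4)/25 = 62.6°C ✓; GC 15/25 = 60.0%, outside 39.3–55.9% ✗ — fails.

None of the candidates satisfy all criteria.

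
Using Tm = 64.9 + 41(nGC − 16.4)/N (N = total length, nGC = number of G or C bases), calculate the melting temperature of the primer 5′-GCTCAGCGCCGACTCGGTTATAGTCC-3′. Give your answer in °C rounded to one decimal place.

64.3°C

Base counts: A=4, T=6, G=7, C=9; G+C = 16, N = 26.
Tm = 64.9 + 41·(16 − 16.4)/26 = 64.9 + -16.40/26 = 64.3°C.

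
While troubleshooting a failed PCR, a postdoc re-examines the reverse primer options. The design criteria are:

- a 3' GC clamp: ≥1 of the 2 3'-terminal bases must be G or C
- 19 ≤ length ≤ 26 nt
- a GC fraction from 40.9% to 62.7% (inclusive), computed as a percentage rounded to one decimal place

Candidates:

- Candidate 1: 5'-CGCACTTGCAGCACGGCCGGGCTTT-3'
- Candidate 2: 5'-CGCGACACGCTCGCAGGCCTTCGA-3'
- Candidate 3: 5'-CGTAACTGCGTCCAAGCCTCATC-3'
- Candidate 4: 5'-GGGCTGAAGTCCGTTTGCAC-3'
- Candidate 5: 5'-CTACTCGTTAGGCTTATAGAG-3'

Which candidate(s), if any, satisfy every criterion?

Candidate 1 (25 nt, A=3 T=5 G=8 C=9): 3' end TT has 0 G/C, need ≥1 ✗; length 25 ✓; GC 17/25 = 68.0%, outside 40.9–62.7% ✗ — fails.
Candidate 2 (24 nt, A=4 T=3 G=7 C=10): 3' end GA has 1 G/C ✓; length 24 ✓; GC 17/24 = 70.8%, outside 40.9–62.7% ✗ — fails.
Candidate 3 (23 nt, A=5 T=5 G=4 C=9): 3' end TC has 1 G/C ✓; length 23 ✓; GC 13/23 = 56.5% ✓ — passes.
Candidate 4 (20 nt, A=3 T=5 G=7 C=5): 3' end AC has 1 G/C ✓; length 20 ✓; GC 12/20 = 60.0% ✓ — passes.
Candidate 5 (21 nt, A=5 T=7 G=5 C=4): 3' end AG has 1 G/C ✓; length 21 ✓; GC 9/21 = 42.9% ✓ — passes.

Candidate 3, Candidate 4 and Candidate 5.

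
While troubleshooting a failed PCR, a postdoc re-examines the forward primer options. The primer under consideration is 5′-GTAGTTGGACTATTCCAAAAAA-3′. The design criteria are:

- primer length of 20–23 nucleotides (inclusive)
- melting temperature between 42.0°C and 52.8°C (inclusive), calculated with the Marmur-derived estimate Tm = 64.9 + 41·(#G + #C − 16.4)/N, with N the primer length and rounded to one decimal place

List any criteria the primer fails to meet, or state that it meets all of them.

Meets all criteria.

Base counts: A=9, T=6, G=4, C=3 (length 22).
length: length 22 ✓
Tm: Tm = 64.9 + 41·(7 − 16.4)/22 = 47.4°C ✓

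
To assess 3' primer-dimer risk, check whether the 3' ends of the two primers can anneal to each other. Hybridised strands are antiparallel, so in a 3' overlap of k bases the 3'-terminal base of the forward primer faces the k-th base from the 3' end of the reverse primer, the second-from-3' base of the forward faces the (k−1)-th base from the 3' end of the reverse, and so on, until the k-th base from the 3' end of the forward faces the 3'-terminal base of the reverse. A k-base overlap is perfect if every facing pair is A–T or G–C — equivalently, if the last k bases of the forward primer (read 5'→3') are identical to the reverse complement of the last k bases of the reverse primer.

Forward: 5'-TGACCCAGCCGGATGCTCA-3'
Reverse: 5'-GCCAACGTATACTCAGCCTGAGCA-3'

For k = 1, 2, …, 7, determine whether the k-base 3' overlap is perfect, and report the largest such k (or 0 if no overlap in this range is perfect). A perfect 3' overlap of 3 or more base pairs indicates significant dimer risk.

Longest perfect overlap: 6 complementary base pairs; significant dimer risk (threshold 3).

Last 7 bases (5'→3') — forward …ATGCTCA, reverse …CTGAGCA.
Reverse complement of the reverse primer's last 7 bases: TGCTCAG; its first k bases are the reverse complement of the reverse primer's last k bases, so a perfect k-base overlap needs the forward primer's last k bases to equal them.
Comparing (forward last k vs required): k=1: A vs T ✗; k=2: CA vs TG ✗; k=3: TCA vs TGC ✗; k=4: CTCA vs TGCT ✗; k=5: GCTCA vs TGCTC ✗; k=6: TGCTCA vs TGCTCA ✓; k=7: ATGCTCA vs TGCTCAG ✗.
Only k = 6 is perfect, so the longest perfect 3' overlap is 6.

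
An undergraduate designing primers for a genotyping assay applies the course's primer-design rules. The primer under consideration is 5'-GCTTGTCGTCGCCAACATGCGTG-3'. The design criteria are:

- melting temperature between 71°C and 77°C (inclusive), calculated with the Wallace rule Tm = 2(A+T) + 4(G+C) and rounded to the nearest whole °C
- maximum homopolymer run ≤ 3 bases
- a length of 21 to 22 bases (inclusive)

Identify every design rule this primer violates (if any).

Fails: length.

Base counts: A=3, T=6, G=7, C=7 (length 23).
Tm: Tm = 2·9 + 4·14 = 74°C ✓
homopolymer run: longest run = 2 ✓
length: length 23, outside 21–22 ✗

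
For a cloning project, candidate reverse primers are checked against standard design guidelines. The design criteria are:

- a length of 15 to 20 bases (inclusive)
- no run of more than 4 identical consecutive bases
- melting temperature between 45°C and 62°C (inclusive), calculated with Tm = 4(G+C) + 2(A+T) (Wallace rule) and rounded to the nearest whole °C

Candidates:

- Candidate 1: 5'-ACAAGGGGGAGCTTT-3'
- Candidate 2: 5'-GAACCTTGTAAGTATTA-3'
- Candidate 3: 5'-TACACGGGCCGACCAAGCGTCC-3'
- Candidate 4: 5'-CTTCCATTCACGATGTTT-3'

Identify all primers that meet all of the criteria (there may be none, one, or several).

Candidate 4 only.

Candidate 1 (15 nt, A=4 T=3 G=6 C=2): length 15 ✓; longest run = 5, exceeds 4 ✗; Tm = 2·7 + 4·8 = 46°C ✓ — fails.
Candidate 2 (17 nt, A=6 T=6 G=3 C=2): length 17 ✓; longest run = 2 ✓; Tm = 2·12 + 4·5 = 44°C, outside 45–62°C ✗ — fails.
Candidate 3 (22 nt, A=5 T=2 G=6 C=9): length 22, outside 15–20 ✗; longest run = 3 ✓; Tm = 2·7 + 4·15 = 74°C, outside 45–62°C ✗ — fails.
Candidate 4 (18 nt, A=3 T=8 G=2 C=5): length 18 ✓; longest run = 3 ✓; Tm = 2·11 + 4·7 = 50°C ✓ — passes.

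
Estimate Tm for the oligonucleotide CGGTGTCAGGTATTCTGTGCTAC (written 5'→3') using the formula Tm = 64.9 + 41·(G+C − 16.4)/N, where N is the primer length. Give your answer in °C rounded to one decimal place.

57.1°C

Base counts: A=3, T=8, G=7, C=5; G+C = 12, N = 23.
Tm = 64.9 + 41·(12 − 16.4)/23 = 64.9 + -180.40/23 = 57.1°C.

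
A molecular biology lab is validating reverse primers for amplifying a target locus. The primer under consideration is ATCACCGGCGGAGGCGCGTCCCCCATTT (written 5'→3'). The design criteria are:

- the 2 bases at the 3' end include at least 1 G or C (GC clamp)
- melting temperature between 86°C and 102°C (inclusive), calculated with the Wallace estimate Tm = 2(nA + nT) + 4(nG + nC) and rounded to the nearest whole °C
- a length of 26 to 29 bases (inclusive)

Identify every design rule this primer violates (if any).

Base counts: A=4, T=5, G=8, C=11 (length 28).
GC clamp: 3' end TT has 0 G/C, need ≥1 ✗
Tm: Tm = 2·9 + 4·19 = 94°C ✓
length: length 28 ✓

Fails: GC clamp.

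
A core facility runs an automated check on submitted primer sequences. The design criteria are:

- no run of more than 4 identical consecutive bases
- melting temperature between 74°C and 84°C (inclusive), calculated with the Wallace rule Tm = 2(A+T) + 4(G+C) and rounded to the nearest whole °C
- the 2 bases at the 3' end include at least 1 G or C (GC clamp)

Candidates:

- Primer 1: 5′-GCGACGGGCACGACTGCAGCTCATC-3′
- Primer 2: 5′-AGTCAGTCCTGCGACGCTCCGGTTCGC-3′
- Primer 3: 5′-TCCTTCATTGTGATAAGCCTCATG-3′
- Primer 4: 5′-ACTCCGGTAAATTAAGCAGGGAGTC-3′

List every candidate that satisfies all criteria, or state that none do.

Primer 1 and Primer 4.

Primer 1 (25 nt, A=5 T=3 G=8 C=9): longest run = 3 ✓; Tm = 2·8 + 4·17 = 84°C ✓; 3' end TC has 1 G/C ✓ — passes.
Primer 2 (27 nt, A=3 T=6 G=8 C=10): longest run = 2 ✓; Tm = 2·9 + 4·18 = 90°C, outside 74–84°C ✗; 3' end GC has 2 G/C ✓ — fails.
Primer 3 (24 nt, A=5 T=9 G=4 C=6): longest run = 2 ✓; Tm = 2·14 + 4·10 = 68°C, outside 74–84°C ✗; 3' end TG has 1 G/C ✓ — fails.
Primer 4 (25 nt, A=8 T=5 G=7 C=5): longest run = 3 ✓; Tm = 2·13 + 4·12 = 74°C ✓; 3' end TC has 1 G/C ✓ — passes.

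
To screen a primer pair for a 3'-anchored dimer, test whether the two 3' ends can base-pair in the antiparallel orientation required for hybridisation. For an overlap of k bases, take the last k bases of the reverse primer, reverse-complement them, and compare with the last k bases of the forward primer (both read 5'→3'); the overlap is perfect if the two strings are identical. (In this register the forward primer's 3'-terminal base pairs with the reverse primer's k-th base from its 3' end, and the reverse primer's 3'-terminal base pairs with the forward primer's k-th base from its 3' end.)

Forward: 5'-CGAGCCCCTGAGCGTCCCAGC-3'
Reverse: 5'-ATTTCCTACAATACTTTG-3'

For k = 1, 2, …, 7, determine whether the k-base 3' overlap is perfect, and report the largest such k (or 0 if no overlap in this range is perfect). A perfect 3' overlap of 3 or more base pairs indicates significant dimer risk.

Longest perfect overlap: 1 complementary base pair; below the dimer-risk threshold (threshold 3).

Last 7 bases (5'→3') — forward …TCCCAGC, reverse …TACTTTG.
Reverse complement of the reverse primer's last 7 bases: CAAAGTA; its first k bases are the reverse complement of the reverse primer's last k bases, so a perfect k-base overlap needs the forward primer's last k bases to equal them.
Comparing (forward last k vs required): k=1: C vs C ✓; k=2: GC vs CA ✗; k=3: AGC vs CAA ✗; k=4: CAGC vs CAAA ✗; k=5: CCAGC vs CAAAG ✗; k=6: CCCAGC vs CAAAGT ✗; k=7: TCCCAGC vs CAAAGTA ✗.
Only k = 1 is perfect, so the longest perfect 3' overlap is 1.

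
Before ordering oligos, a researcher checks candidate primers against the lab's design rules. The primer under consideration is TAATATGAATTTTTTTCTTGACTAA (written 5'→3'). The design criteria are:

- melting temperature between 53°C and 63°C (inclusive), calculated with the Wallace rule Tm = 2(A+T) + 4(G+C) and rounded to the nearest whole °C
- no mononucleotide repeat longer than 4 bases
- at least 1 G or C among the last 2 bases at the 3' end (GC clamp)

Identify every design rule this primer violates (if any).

Fails: homopolymer run, GC clamp.

Base counts: A=8, T=13, G=2, C=2 (length 25).
Tm: Tm = 2·21 + 4·4 = 58°C ✓
homopolymer run: longest run = 7, exceeds 4 ✗
GC clamp: 3' end AA has 0 G/C, need ≥1 ✗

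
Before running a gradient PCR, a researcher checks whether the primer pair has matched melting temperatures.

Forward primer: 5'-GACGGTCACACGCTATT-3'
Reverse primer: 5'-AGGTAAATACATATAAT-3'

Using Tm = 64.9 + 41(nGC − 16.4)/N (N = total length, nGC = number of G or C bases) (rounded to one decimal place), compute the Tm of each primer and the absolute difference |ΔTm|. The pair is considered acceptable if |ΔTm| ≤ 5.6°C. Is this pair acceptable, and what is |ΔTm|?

|ΔTm| = 14.5°C; the pair is not acceptable.

Forward: G+C = 9, N = 17 → Tm = 64.9 + 41·(9 − 16.4)/17 = 47.1°C.
Reverse: G+C = 3, N = 17 → Tm = 64.9 + 41·(3 − 16.4)/17 = 32.6°C.
|ΔTm| = |47.1 − 32.6| = 14.5°C, > 5.6°C.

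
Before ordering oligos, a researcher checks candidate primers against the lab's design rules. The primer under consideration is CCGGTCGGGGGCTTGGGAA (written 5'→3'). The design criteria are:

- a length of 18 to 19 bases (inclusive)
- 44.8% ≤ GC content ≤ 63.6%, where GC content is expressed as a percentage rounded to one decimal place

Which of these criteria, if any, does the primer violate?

Fails: GC content.

Base counts: A=2, T=3, G=10, C=4 (length 19).
length: length 19 ✓
GC content: GC 14/19 = 73.7%, outside 44.8–63.6% ✗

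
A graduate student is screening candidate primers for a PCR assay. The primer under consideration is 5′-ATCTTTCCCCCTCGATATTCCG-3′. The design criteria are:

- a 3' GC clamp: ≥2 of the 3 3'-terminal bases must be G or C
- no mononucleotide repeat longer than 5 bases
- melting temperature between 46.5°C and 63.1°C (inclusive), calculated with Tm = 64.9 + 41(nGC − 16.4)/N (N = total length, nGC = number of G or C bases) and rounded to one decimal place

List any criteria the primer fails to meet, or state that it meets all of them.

Meets all criteria.

Base counts: A=3, T=8, G=2, C=9 (length 22).
GC clamp: 3' end CCG has 3 G/C ✓
homopolymer run: longest run = 5 ✓
Tm: Tm = 64.9 + 41·(11 − 16.4)/22 = 54.8°C ✓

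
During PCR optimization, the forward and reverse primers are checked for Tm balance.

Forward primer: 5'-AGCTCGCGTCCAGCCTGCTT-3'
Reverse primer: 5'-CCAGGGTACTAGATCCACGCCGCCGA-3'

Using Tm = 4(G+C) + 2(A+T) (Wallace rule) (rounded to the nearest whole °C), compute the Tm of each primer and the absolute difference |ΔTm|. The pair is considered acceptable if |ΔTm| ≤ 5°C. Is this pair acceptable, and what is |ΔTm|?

Forward: A=2 T=5 G=5 C=8 → Tm = 2·7 + 4·13 = 66°C.
Reverse: A=6 T=3 G=7 C=10 → Tm = 2·9 + 4·17 = 86°C.
|ΔTm| = |66 − 86| = 20°C, > 5°C.

|ΔTm| = 20°C; the pair is not acceptable.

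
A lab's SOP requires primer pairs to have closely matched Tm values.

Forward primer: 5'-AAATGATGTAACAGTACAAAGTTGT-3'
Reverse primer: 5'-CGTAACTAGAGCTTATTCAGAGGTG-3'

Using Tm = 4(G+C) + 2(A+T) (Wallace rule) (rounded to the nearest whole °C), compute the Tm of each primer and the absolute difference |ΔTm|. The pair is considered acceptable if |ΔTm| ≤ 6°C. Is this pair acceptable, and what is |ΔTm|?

Forward: A=11 T=7 G=5 C=2 → Tm = 2·18 + 4·7 = 64°C.
Reverse: A=7 T=7 G=7 C=4 → Tm = 2·14 + 4·11 = 72°C.
|ΔTm| = |64 − 72| = 8°C, > 6°C.

|ΔTm| = 8°C; the pair is not acceptable.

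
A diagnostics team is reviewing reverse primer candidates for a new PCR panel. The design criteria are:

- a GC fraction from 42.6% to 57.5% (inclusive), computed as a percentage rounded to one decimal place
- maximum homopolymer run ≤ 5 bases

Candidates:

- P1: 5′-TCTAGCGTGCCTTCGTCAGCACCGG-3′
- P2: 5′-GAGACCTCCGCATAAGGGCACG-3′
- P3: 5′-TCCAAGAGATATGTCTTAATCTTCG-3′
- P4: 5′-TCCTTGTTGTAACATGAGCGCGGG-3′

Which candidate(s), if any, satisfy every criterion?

P4 only.

P1 (25 nt, A=3 T=6 G=7 C=9): GC 16/25 = 64.0%, outside 42.6–57.5% ✗; longest run = 2 ✓ — fails.
P2 (22 nt, A=6 T=2 G=7 C=7): GC 14/22 = 63.6%, outside 42.6–57.5% ✗; longest run = 3 ✓ — fails.
P3 (25 nt, A=7 T=9 G=4 C=5): GC 9/25 = 36.0%, outside 42.6–57.5% ✗; longest run = 2 ✓ — fails.
P4 (24 nt, A=4 T=7 G=8 C=5): GC 13/24 = 54.2% ✓; longest run = 3 ✓ — passes.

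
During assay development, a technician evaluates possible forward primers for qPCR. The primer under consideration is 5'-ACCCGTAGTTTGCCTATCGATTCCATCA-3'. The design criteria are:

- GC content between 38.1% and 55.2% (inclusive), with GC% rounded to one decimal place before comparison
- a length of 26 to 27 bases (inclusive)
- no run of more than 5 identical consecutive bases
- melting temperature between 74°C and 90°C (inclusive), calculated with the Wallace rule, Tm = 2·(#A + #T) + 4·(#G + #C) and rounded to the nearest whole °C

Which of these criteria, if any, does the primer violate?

Base counts: A=6, T=9, G=4, C=9 (length 28).
GC content: GC 13/28 = 46.4% ✓
length: length 28, outside 26–27 ✗
homopolymer run: longest run = 3 ✓
Tm: Tm = 2·15 + 4·13 = 82°C ✓

Fails: length.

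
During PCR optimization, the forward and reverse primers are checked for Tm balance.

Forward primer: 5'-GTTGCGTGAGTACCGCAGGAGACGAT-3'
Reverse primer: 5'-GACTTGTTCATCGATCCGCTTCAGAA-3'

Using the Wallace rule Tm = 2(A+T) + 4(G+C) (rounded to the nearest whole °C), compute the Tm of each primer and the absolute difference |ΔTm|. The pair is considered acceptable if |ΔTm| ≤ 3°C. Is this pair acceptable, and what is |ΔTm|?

|ΔTm| = 6°C; the pair is not acceptable.

Forward: A=6 T=5 G=10 C=5 → Tm = 2·11 + 4·15 = 82°C.
Reverse: A=6 T=8 G=5 C=7 → Tm = 2·14 + 4·12 = 76°C.
|ΔTm| = |82 − 76| = 6°C, > 3°C.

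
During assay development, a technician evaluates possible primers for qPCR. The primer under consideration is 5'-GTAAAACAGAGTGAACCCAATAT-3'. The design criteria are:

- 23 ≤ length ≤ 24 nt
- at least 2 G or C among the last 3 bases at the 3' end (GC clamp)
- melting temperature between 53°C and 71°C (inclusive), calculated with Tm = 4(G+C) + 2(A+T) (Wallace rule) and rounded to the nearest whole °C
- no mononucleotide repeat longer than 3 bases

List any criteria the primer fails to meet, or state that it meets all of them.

Base counts: A=11, T=4, G=4, C=4 (length 23).
length: length 23 ✓
GC clamp: 3' end TAT has 0 G/C, need ≥2 ✗
Tm: Tm = 2·15 + 4·8 = 62°C ✓
homopolymer run: longest run = 4, exceeds 3 ✗

Fails: GC clamp, homopolymer run.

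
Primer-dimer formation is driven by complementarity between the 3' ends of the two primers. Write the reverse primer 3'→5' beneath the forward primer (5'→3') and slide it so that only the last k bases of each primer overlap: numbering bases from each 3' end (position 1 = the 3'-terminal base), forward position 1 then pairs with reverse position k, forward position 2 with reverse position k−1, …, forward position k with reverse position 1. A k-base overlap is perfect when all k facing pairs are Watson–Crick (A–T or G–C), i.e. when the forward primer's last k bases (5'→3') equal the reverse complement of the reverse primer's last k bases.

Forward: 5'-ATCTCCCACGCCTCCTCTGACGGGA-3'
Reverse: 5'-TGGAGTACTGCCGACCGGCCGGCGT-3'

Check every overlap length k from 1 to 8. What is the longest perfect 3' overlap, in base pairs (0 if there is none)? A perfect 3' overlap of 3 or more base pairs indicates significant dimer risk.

Last 8 bases (5'→3') — forward …TGACGGGA, reverse …GCCGGCGT.
Reverse complement of the reverse primer's last 8 bases: ACGCCGGC; its first k bases are the reverse complement of the reverse primer's last k bases, so a perfect k-base overlap needs the forward primer's last k bases to equal them.
Comparing (forward last k vs required): k=1: A vs A ✓; k=2: GA vs AC ✗; k=3: GGA vs ACG ✗; k=4: GGGA vs ACGC ✗; k=5: CGGGA vs ACGCC ✗; k=6: ACGGGA vs ACGCCG ✗; k=7: GACGGGA vs ACGCCGG ✗; k=8: TGACGGGA vs ACGCCGGC ✗.
Only k = 1 is perfect, so the longest perfect 3' overlap is 1.

Longest perfect overlap: 1 complementary base pair; below the dimer-risk threshold (threshold 3).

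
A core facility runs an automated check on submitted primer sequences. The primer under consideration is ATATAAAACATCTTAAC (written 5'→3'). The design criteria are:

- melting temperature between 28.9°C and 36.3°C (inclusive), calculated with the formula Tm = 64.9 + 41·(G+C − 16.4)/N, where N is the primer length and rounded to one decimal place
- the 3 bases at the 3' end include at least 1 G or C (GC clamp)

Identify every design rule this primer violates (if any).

Base counts: A=9, T=5, G=0, C=3 (length 17).
Tm: Tm = 64.9 + 41·(3 − 16.4)/17 = 32.6°C ✓
GC clamp: 3' end AAC has 1 G/C ✓

Meets all criteria.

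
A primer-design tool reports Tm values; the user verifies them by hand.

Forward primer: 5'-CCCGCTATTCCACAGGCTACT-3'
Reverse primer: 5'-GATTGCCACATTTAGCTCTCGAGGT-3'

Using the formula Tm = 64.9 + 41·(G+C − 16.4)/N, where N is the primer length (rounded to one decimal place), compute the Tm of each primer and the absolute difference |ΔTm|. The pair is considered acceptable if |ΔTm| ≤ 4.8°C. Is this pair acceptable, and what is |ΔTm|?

Forward: G+C = 12, N = 21 → Tm = 64.9 + 41·(12 − 16.4)/21 = 56.3°C.
Reverse: G+C = 12, N = 25 → Tm = 64.9 + 41·(12 − 16.4)/25 = 57.7°C.
|ΔTm| = |56.3 − 57.7| = 1.4°C, ≤ 4.8°C.

|ΔTm| = 1.4°C; the pair is acceptable.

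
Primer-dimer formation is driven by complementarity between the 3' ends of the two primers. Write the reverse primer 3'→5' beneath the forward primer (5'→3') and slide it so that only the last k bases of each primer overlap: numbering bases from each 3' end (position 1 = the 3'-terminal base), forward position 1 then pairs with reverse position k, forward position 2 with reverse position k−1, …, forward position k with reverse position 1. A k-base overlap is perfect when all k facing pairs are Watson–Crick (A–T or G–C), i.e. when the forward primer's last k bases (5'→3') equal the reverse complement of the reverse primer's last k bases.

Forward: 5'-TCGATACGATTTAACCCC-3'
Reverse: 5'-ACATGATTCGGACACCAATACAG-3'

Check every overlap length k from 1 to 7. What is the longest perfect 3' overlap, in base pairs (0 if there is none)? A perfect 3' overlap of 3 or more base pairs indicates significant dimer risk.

Longest perfect overlap: 1 complementary base pair; below the dimer-risk threshold (threshold 3).

Last 7 bases (5'→3') — forward …TAACCCC, reverse …AATACAG.
Reverse complement of the reverse primer's last 7 bases: CTGTATT; its first k bases are the reverse complement of the reverse primer's last k bases, so a perfect k-base overlap needs the forward primer's last k bases to equal them.
Comparing (forward last k vs required): k=1: C vs C ✓; k=2: CC vs CT ✗; k=3: CCC vs CTG ✗; k=4: CCCC vs CTGT ✗; k=5: ACCCC vs CTGTA ✗; k=6: AACCCC vs CTGTAT ✗; k=7: TAACCCC vs CTGTATT ✗.
Only k = 1 is perfect, so the longest perfect 3' overlap is 1.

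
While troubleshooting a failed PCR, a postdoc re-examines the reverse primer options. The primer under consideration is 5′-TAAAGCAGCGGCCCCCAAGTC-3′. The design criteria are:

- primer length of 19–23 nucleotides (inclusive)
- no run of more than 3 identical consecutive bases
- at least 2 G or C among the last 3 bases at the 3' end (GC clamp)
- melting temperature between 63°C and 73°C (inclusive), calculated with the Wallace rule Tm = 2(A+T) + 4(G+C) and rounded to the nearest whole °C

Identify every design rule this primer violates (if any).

Fails: homopolymer run.

Base counts: A=6, T=2, G=5, C=8 (length 21).
length: length 21 ✓
homopolymer run: longest run = 5, exceeds 3 ✗
GC clamp: 3' end GTC has 2 G/C ✓
Tm: Tm = 2·8 + 4·13 = 68°C ✓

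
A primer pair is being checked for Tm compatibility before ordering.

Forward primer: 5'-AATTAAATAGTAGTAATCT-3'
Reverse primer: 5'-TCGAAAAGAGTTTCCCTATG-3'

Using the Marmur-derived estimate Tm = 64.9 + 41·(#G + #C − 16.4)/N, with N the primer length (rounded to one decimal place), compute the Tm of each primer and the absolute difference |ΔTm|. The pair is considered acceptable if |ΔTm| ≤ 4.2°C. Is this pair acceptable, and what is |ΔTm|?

|ΔTm| = 11.7°C; the pair is not acceptable.

Forward: G+C = 3, N = 19 → Tm = 64.9 + 41·(3 − 16.4)/19 = 36.0°C.
Reverse: G+C = 8, N = 20 → Tm = 64.9 + 41·(8 − 16.4)/20 = 47.7°C.
|ΔTm| = |36.0 − 47.7| = 11.7°C, > 4.2°C.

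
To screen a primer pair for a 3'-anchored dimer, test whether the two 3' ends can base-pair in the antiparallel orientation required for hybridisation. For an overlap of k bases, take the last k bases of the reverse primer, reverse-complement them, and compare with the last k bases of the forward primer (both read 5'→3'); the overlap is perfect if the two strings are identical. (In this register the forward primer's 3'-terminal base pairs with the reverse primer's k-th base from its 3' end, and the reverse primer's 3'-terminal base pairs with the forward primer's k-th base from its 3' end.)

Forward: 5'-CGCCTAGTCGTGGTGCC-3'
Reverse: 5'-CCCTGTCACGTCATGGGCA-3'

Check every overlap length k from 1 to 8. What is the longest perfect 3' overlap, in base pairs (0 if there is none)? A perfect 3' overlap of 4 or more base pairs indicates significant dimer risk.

Last 8 bases (5'→3') — forward …GTGGTGCC, reverse …CATGGGCA.
Reverse complement of the reverse primer's last 8 bases: TGCCCATG; its first k bases are the reverse complement of the reverse primer's last k bases, so a perfect k-base overlap needs the forward primer's last k bases to equal them.
Comparing (forward last k vs required): k=1: C vs T ✗; k=2: CC vs TG ✗; k=3: GCC vs TGC ✗; k=4: TGCC vs TGCC ✓; k=5: GTGCC vs TGCCC ✗; k=6: GGTGCC vs TGCCCA ✗; k=7: TGGTGCC vs TGCCCAT ✗; k=8: GTGGTGCC vs TGCCCATG ✗.
Only k = 4 is perfect, so the longest perfect 3' overlap is 4.

Longest perfect overlap: 4 complementary base pairs; significant dimer risk (threshold 4).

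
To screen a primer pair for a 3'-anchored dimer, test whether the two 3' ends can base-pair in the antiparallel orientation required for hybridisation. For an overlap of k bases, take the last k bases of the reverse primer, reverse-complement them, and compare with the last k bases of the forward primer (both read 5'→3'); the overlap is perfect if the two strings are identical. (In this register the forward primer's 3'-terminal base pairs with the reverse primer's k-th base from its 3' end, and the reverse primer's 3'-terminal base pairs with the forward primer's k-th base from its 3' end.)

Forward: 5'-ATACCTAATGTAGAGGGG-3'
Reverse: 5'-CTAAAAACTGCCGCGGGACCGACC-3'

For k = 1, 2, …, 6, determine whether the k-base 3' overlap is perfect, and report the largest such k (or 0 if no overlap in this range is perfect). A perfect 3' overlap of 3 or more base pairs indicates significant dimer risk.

Longest perfect overlap: 2 complementary base pairs; below the dimer-risk threshold (threshold 3).

Last 6 bases (5'→3') — forward …GAGGGG, reverse …CCGACC.
Reverse complement of the reverse primer's last 6 bases: GGTCGG; its first k bases are the reverse complement of the reverse primer's last k bases, so a perfect k-base overlap needs the forward primer's last k bases to equal them.
Comparing (forward last k vs required): k=1: G vs G ✓; k=2: GG vs GG ✓; k=3: GGG vs GGT ✗; k=4: GGGG vs GGTC ✗; k=5: AGGGG vs GGTCG ✗; k=6: GAGGGG vs GGTCGG ✗.
Perfect overlaps at k = 1, 2; the largest is 2.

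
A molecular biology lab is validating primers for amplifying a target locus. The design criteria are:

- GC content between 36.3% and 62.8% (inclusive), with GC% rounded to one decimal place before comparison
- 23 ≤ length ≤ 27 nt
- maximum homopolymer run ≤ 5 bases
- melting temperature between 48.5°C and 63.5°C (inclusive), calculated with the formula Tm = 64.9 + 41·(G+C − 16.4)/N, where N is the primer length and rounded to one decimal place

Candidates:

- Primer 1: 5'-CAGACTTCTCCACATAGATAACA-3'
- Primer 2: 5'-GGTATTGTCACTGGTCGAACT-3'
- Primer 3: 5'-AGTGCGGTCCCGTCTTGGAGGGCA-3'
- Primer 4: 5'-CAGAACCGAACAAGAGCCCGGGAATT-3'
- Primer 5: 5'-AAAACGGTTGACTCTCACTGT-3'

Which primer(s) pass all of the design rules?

Primer 1 (23 nt, A=9 T=5 G=2 C=7): GC 9/23 = 39.1% ✓; length 23 ✓; longest run = 2 ✓; Tm = 64.9 + 41·(9 − 16.4)/23 = 51.7°C ✓ — passes.
Primer 2 (21 nt, A=4 T=7 G=6 C=4): GC 10/21 = 47.6% ✓; length 21, outside 23–27 ✗; longest run = 2 ✓; Tm = 64.9 + 41·(10 − 16.4)/21 = 52.4°C ✓ — fails.
Primer 3 (24 nt, A=3 T=5 G=10 C=6): GC 16/24 = 66.7%, outside 36.3–62.8% ✗; length 24 ✓; longest run = 3 ✓; Tm = 64.9 + 41·(16 − 16.4)/24 = 64.2°C, outside 48.5–63.5°C ✗ — fails.
Primer 4 (26 nt, A=10 T=2 G=7 C=7): GC 14/26 = 53.8% ✓; length 26 ✓; longest run = 3 ✓; Tm = 64.9 + 41·(14 − 16.4)/26 = 61.1°C ✓ — passes.
Primer 5 (21 nt, A=6 T=6 G=4 C=5): GC 9/21 = 42.9% ✓; length 21, outside 23–27 ✗; longest run = 4 ✓; Tm = 64.9 + 41·(9 − 16.4)/21 = 50.5°C ✓ — fails.

Primer 1 and Primer 4.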